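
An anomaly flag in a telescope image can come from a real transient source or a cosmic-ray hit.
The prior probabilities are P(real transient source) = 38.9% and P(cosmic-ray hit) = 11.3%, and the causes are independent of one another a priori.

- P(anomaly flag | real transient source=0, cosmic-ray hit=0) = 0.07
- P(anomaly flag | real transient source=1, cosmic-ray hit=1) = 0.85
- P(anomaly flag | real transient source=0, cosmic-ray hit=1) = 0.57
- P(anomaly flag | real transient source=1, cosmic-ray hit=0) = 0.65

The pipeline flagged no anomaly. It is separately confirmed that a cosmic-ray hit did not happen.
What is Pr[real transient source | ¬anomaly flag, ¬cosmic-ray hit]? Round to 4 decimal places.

For the numerator, keep only real transient source=true terms: 0.35·0.389 = 0.136150
Normalizer over all consistent configurations: 0.93·0.611 + 0.35·0.389 = 0.704380
Posterior = 0.136150 / 0.704380 ≈ 0.1933

Pr[real transient source | ¬anomaly flag, ¬cosmic-ray hit] ≈ 0.1933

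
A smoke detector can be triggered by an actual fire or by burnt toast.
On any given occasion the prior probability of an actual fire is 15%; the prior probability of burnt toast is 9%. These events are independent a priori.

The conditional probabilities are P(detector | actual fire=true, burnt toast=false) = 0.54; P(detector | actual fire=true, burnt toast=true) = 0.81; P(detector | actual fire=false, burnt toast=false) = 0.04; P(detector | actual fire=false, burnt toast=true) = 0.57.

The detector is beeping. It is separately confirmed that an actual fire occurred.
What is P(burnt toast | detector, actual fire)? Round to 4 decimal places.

P(burnt toast | detector, actual fire) ≈ 0.1292

Sum P(detector|·) weighted by the priors over both values of burnt toast:
  P(detector | actual fire) = 0.54*0.91 + 0.81*0.09
        = 0.491400 + 0.072900 = 0.564300
Configurations with burnt toast contribute 0.072900, so
  P(burnt toast | detector, actual fire) = 0.072900 / 0.564300 ≈ 0.1292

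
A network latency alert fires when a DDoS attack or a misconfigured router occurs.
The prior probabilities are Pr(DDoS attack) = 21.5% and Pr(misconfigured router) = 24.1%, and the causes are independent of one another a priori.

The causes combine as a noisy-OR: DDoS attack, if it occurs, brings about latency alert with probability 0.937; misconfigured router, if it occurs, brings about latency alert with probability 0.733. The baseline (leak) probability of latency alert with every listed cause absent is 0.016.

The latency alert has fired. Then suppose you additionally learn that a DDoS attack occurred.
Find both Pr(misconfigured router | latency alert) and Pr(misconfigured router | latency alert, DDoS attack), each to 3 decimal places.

Pr(misconfigured router | latency alert) ≈ 0.539; Pr(misconfigured router | latency alert, DDoS attack) ≈ 0.250

Under noisy-OR, P(latency alert | causes) = 1 − (1−0.016)·∏(1−qᵢ) over the active causes.
Weight on misconfigured router=true, given the evidence: 0.139481 + 0.050957 = 0.190438
Denominator P(latency alert): 0.016×0.785×0.759 + 0.737272×0.785×0.241 + 0.938008×0.215×0.759 + 0.983448×0.215×0.241 = 0.353040
Posterior = 0.190438 / 0.353040 ≈ 0.539

With the extra evidence:
Weight on misconfigured router=true, given the evidence: 0.983448·0.241 = 0.237011
Normalizer over all consistent configurations: 0.938008·0.759 + 0.983448·0.241 = 0.948959
P(misconfigured router | latency alert, DDoS attack) = 0.237011/0.948959 ≈ 0.250
This is intercausal reasoning (explaining away): once DDoS attack accounts for the latency alert, misconfigured router becomes less likely.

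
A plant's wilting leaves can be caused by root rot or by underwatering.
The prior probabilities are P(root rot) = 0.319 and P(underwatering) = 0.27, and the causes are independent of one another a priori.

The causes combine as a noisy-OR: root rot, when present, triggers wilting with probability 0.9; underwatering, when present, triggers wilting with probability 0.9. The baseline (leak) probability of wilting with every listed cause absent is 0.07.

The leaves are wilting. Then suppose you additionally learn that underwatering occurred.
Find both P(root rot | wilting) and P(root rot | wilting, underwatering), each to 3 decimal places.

P(root rot | wilting) ≈ 0.595; P(root rot | wilting, underwatering) ≈ 0.338

Under noisy-OR, P(wilting | causes) = 1 − (1−0.07)·∏(1−qᵢ) over the active causes.
Weight on root rot=true, given the evidence: 0.211213 + 0.085329 = 0.296542
Denominator P(wilting): 0.07*0.681*0.73 + 0.907*0.681*0.27 + 0.907*0.319*0.73 + 0.9907*0.319*0.27 = 0.498111
Posterior = 0.296542 / 0.498111 ≈ 0.595

Now also conditioning on underwatering=true:
Weight on root rot=true, given the evidence: 0.9907×0.319 = 0.316033
The normalizing constant is 0.907×0.681 + 0.9907×0.319 = 0.933700
P(root rot | wilting, underwatering) = 0.316033/0.933700 ≈ 0.338
The drop from 0.595 to 0.338 is the explaining-away (discounting) effect.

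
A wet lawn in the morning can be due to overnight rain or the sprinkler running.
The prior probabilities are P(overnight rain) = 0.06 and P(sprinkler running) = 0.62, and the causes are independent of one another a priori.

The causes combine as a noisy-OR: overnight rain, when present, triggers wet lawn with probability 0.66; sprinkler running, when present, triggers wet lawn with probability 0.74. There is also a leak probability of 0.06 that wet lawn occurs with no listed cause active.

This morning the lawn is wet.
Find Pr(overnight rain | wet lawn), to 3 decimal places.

Pr(overnight rain | wet lawn) ≈ 0.097

Under noisy-OR, P(wet lawn | causes) = 1 − (1−0.06)·∏(1−qᵢ) over the active causes.
P(wet lawn) = 0.06×0.94×0.38 + 0.7556×0.94×0.62 + 0.6804×0.06×0.38 + 0.916904×0.06×0.62 = 0.021432 + 0.440364 + 0.015513 + 0.034109 = 0.511418
Of this, 0.049622 comes from 0.015513 + 0.034109 (the overnight rain=true cases).
P(overnight rain | wet lawn) = 0.049622 / 0.511418 ≈ 0.097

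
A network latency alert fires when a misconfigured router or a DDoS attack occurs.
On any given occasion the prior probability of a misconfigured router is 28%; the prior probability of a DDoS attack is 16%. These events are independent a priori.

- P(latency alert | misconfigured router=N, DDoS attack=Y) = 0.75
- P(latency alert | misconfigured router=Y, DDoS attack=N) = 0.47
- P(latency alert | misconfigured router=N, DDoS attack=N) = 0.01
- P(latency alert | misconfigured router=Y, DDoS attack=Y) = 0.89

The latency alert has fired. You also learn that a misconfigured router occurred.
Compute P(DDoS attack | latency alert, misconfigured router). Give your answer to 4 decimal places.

For the numerator, keep only DDoS attack=true terms: 0.89*0.16 = 0.142400
The normalizing constant is 0.47*0.84 + 0.89*0.16 = 0.537200
Posterior = 0.142400 / 0.537200 ≈ 0.2651

P(DDoS attack | latency alert, misconfigured router) ≈ 0.2651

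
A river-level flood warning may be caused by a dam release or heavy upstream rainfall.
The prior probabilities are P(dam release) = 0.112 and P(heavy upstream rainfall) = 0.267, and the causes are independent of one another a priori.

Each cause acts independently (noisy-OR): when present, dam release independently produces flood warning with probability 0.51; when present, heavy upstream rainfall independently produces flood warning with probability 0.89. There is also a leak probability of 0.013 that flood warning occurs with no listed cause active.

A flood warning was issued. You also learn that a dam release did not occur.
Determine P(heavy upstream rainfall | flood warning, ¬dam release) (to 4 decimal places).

P(heavy upstream rainfall | flood warning, ¬dam release) ≈ 0.9615

Under noisy-OR, P(flood warning | causes) = 1 − (1−0.013)·∏(1−qᵢ) over the active causes.
For the numerator, keep only heavy upstream rainfall=true terms: 0.89143·0.267 = 0.238012
The normalizing constant is 0.013·0.733 + 0.89143·0.267 = 0.247541
P(heavy upstream rainfall | flood warning, ¬dam release) = 0.238012/0.247541 ≈ 0.9615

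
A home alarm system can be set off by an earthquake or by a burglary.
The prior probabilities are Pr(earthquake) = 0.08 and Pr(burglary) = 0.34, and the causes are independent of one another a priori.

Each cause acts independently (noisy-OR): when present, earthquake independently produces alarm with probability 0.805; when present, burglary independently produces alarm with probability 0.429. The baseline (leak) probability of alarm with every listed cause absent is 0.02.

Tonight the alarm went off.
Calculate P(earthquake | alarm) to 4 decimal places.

Under noisy-OR, P(alarm | causes) = 1 − (1−0.02)·∏(1−qᵢ) over the active causes.
Sum P(alarm|·) weighted by the priors over the 4 (earthquake, burglary) configurations:
  P(alarm) = 0.02×0.92×0.66 + 0.44042×0.92×0.34 + 0.8089×0.08×0.66 + 0.890882×0.08×0.34
        = 0.012144 + 0.137763 + 0.042710 + 0.024232 = 0.216849
Configurations with earthquake contribute 0.066942, so
  P(earthquake | alarm) = 0.066942 / 0.216849 ≈ 0.3087

P(earthquake | alarm) ≈ 0.3087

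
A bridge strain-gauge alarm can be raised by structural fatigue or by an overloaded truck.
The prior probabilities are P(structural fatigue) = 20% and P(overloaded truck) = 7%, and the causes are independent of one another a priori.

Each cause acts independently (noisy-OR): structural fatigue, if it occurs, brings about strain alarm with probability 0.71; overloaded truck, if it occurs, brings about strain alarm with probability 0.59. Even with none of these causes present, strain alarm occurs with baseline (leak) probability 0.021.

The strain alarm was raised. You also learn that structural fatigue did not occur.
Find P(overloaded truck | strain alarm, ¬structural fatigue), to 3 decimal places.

P(overloaded truck | strain alarm, ¬structural fatigue) ≈ 0.682

Under noisy-OR, P(strain alarm | causes) = 1 − (1−0.021)·∏(1−qᵢ) over the active causes.
For the numerator, keep only overloaded truck=true terms: 0.59861×0.07 = 0.041903
Normalizer over all consistent configurations: 0.021×0.93 + 0.59861×0.07 = 0.061433
Posterior = 0.041903 / 0.061433 ≈ 0.682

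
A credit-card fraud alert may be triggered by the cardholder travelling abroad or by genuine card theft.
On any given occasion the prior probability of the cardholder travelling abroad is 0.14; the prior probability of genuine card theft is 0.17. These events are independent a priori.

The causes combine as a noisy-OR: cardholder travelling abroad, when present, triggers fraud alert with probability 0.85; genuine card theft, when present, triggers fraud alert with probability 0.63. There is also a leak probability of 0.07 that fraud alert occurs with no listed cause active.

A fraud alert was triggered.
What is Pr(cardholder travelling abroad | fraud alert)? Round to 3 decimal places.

Under noisy-OR, P(fraud alert | causes) = 1 − (1−0.07)·∏(1−qᵢ) over the active causes.
P(fraud alert) = 0.07×0.86×0.83 + 0.6559×0.86×0.17 + 0.8605×0.14×0.83 + 0.948385×0.14×0.17 = 0.049966 + 0.095893 + 0.099990 + 0.022572 = 0.268421
Restricting to configurations with cardholder travelling abroad present: 0.099990 + 0.022572 = 0.122562.
So P(cardholder travelling abroad | fraud alert) = 0.122562/0.268421 ≈ 0.457.

Pr(cardholder travelling abroad | fraud alert) ≈ 0.457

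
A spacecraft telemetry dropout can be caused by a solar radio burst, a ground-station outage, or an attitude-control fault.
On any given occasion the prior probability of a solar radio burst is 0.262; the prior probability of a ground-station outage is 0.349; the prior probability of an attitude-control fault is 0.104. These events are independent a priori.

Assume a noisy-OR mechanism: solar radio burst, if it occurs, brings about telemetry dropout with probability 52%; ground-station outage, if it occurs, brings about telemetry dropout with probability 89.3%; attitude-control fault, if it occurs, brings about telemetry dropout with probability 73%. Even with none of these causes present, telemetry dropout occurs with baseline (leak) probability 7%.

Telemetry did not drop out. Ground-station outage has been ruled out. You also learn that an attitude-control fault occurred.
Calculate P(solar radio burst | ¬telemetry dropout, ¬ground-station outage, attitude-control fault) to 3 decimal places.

P(solar radio burst | ¬telemetry dropout, ¬ground-station outage, attitude-control fault) ≈ 0.146

Under noisy-OR, P(telemetry dropout | causes) = 1 − (1−0.07)·∏(1−qᵢ) over the active causes.
P(¬telemetry dropout | ¬ground-station outage, attitude-control fault) = 0.2511·0.738 + 0.120528·0.262 = 0.185312 + 0.031578 = 0.216890
Of this, 0.031578 comes from 0.120528·0.262 (the solar radio burst=true cases).
Hence the posterior is 0.031578/0.216890 ≈ 0.146.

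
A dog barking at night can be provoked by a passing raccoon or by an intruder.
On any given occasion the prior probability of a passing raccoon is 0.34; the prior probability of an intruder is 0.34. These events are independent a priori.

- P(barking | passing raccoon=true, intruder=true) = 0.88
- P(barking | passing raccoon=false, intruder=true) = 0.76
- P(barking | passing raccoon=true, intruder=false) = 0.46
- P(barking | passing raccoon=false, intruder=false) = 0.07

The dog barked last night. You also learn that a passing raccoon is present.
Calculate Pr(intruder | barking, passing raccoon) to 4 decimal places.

P(barking | passing raccoon) = 0.46×0.66 + 0.88×0.34 = 0.303600 + 0.299200 = 0.602800
Of this, 0.299200 comes from 0.88×0.34 (the intruder=true cases).
So P(intruder | barking, passing raccoon) = 0.299200/0.602800 ≈ 0.4964.

Pr(intruder | barking, passing raccoon) ≈ 0.4964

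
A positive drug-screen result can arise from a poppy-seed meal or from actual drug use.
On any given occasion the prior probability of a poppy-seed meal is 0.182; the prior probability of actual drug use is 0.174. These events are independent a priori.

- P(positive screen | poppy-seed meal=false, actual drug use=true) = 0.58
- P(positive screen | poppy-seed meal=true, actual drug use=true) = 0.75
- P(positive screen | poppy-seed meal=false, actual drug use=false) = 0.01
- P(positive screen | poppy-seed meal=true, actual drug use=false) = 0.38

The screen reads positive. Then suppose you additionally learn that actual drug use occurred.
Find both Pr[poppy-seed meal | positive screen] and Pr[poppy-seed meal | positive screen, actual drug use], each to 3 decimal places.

Numerator (weight on configurations with poppy-seed meal): 0.057126 + 0.023751 = 0.080877
Denominator P(positive screen): 0.01*0.818*0.826 + 0.58*0.818*0.174 + 0.38*0.182*0.826 + 0.75*0.182*0.174 = 0.170187
Posterior = 0.080877 / 0.170187 ≈ 0.475

Now condition on the additional information:
By total probability over both values of poppy-seed meal:
  P(positive screen | actual drug use) = 0.58*0.818 + 0.75*0.182
        = 0.474440 + 0.136500 = 0.610940
Configurations with poppy-seed meal contribute 0.136500, so
  P(poppy-seed meal | positive screen, actual drug use) = 0.136500 / 0.610940 ≈ 0.223
— actual drug use explains away the evidence for poppy-seed meal.

Pr[poppy-seed meal | positive screen] ≈ 0.475; Pr[poppy-seed meal | positive screen, actual drug use] ≈ 0.223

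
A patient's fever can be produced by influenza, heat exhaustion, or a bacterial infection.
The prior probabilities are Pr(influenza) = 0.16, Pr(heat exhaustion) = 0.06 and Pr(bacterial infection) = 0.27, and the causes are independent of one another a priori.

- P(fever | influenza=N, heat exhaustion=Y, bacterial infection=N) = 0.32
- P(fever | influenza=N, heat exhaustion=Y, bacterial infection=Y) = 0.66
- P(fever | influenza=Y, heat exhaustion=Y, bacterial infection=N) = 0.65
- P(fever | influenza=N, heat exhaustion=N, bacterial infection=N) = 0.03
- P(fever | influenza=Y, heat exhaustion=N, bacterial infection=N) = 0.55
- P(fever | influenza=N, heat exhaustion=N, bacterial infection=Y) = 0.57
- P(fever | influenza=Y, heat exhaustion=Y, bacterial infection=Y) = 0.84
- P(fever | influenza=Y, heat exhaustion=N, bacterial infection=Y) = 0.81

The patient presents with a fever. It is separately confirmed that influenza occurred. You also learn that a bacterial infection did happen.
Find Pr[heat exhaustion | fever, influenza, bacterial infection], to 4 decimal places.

Pr[heat exhaustion | fever, influenza, bacterial infection] ≈ 0.0621

Sum P(fever|·) weighted by the priors over both values of heat exhaustion:
  P(fever | influenza, bacterial infection) = 0.81·0.94 + 0.84·0.06
        = 0.761400 + 0.050400 = 0.811800
Configurations with heat exhaustion contribute 0.050400, so
  P(heat exhaustion | fever, influenza, bacterial infection) = 0.050400 / 0.811800 ≈ 0.0621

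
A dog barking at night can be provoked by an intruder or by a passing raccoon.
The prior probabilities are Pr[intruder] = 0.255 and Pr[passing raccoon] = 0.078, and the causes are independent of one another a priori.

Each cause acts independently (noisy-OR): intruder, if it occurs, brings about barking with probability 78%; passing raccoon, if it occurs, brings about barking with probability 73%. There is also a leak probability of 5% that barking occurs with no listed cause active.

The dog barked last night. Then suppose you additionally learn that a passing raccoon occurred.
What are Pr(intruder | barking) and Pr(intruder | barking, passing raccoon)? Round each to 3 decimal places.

Under noisy-OR, P(barking | causes) = 1 − (1−0.05)·∏(1−qᵢ) over the active causes.
Numerator (weight on configurations with intruder): 0.185972 + 0.018768 = 0.204740
Denominator P(barking): 0.05·0.745·0.922 + 0.7435·0.745·0.078 + 0.791·0.255·0.922 + 0.94357·0.255·0.078 = 0.282290
Posterior = 0.204740 / 0.282290 ≈ 0.725

With the extra evidence:
P(barking | passing raccoon) = 0.7435*0.745 + 0.94357*0.255 = 0.553907 + 0.240610 = 0.794517
The intruder-present share is 0.94357*0.255 = 0.240610.
Hence the posterior is 0.240610/0.794517 ≈ 0.303.
— passing raccoon explains away the evidence for intruder.

Pr(intruder | barking) ≈ 0.725; Pr(intruder | barking, passing raccoon) ≈ 0.303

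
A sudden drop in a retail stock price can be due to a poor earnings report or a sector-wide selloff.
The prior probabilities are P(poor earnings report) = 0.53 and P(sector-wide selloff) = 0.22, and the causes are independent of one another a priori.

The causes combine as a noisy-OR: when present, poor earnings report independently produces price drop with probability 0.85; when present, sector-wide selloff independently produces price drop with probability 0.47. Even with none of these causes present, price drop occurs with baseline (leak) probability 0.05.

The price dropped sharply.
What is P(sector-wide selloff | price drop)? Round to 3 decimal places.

Under noisy-OR, P(price drop | causes) = 1 − (1−0.05)·∏(1−qᵢ) over the active causes.
P(price drop) = 0.05*0.47*0.78 + 0.4965*0.47*0.22 + 0.8575*0.53*0.78 + 0.924475*0.53*0.22 = 0.018330 + 0.051338 + 0.354491 + 0.107794 = 0.531953
Of this, 0.159132 comes from 0.051338 + 0.107794 (the sector-wide selloff=true cases).
Hence the posterior is 0.159132/0.531953 ≈ 0.299.

P(sector-wide selloff | price drop) ≈ 0.299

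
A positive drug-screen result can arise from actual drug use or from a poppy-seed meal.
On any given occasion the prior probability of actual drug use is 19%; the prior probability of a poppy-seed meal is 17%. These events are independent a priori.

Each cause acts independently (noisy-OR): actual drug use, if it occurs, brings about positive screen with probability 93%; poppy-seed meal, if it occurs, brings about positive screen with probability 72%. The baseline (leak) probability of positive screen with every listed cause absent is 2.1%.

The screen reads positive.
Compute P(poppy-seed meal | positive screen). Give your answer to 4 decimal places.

Under noisy-OR, P(positive screen | causes) = 1 − (1−0.021)·∏(1−qᵢ) over the active causes.
For the numerator, keep only poppy-seed meal=true terms: 0.099954 + 0.031680 = 0.131634
Denominator P(positive screen): 0.021*0.81*0.83 + 0.72588*0.81*0.17 + 0.93147*0.19*0.83 + 0.980812*0.19*0.17 = 0.292645
P(poppy-seed meal | positive screen) = 0.131634/0.292645 ≈ 0.4498

P(poppy-seed meal | positive screen) ≈ 0.4498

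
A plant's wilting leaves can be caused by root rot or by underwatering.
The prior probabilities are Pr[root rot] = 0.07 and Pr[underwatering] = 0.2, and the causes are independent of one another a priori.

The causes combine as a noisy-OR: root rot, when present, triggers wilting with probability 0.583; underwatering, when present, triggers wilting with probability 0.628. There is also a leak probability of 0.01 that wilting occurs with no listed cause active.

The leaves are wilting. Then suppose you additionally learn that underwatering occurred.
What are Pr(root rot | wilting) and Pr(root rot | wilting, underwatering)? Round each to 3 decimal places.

Pr(root rot | wilting) ≈ 0.264; Pr(root rot | wilting, underwatering) ≈ 0.092

Under noisy-OR, P(wilting | causes) = 1 − (1−0.01)·∏(1−qᵢ) over the active causes.
Enumerate the 4 (root rot, underwatering) configurations and weight by the priors:
  P(wilting) = 0.01*0.93*0.8 + 0.63172*0.93*0.2 + 0.58717*0.07*0.8 + 0.846427*0.07*0.2
        = 0.007440 + 0.117500 + 0.032882 + 0.011850 = 0.169672
The terms with root rot present sum to 0.044732, so
  P(root rot | wilting) = 0.044732 / 0.169672 ≈ 0.264

Now also conditioning on underwatering=true:
P(wilting | underwatering) = 0.63172×0.93 + 0.846427×0.07 = 0.587500 + 0.059250 = 0.646750
Of this, 0.059250 comes from 0.846427×0.07 (the root rot=true cases).
So P(root rot | wilting, underwatering) = 0.059250/0.646750 ≈ 0.092.
— underwatering explains away the evidence for root rot.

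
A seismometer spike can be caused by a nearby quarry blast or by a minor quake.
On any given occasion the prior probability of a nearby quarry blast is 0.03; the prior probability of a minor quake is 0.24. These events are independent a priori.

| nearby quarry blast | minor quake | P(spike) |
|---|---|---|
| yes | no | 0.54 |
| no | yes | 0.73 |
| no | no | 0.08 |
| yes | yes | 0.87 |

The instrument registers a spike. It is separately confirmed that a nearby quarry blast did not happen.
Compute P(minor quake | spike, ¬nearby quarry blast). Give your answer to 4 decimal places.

P(minor quake | spike, ¬nearby quarry blast) ≈ 0.7424

By total probability over both values of minor quake:
  P(spike | ¬nearby quarry blast) = 0.08·0.76 + 0.73·0.24
        = 0.060800 + 0.175200 = 0.236000
Keeping only the minor quake-present terms gives 0.175200, so
  P(minor quake | spike, ¬nearby quarry blast) = 0.175200 / 0.236000 ≈ 0.7424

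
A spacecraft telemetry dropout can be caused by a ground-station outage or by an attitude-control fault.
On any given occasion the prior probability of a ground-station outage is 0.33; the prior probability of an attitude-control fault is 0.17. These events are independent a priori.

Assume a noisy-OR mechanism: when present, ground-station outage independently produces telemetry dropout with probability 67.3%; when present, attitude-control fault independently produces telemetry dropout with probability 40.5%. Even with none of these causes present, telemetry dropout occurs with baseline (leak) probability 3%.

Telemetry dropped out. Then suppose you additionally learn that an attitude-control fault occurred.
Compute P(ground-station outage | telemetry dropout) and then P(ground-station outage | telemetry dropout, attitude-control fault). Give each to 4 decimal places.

P(ground-station outage | telemetry dropout) ≈ 0.7819; P(ground-station outage | telemetry dropout, attitude-control fault) ≈ 0.4859

Under noisy-OR, P(telemetry dropout | causes) = 1 − (1−0.03)·∏(1−qᵢ) over the active causes.
Numerator (weight on configurations with ground-station outage): 0.187022 + 0.045512 = 0.232534
The normalizing constant is 0.03*0.67*0.83 + 0.42285*0.67*0.17 + 0.68281*0.33*0.83 + 0.811272*0.33*0.17 = 0.297380
P(ground-station outage | telemetry dropout) = 0.232534/0.297380 ≈ 0.7819

Now also conditioning on attitude-control fault=true:
P(telemetry dropout | attitude-control fault) = 0.42285×0.67 + 0.811272×0.33 = 0.283309 + 0.267720 = 0.551029
Restricting to configurations with ground-station outage present: 0.811272×0.33 = 0.267720.
P(ground-station outage | telemetry dropout, attitude-control fault) = 0.267720 / 0.551029 ≈ 0.4859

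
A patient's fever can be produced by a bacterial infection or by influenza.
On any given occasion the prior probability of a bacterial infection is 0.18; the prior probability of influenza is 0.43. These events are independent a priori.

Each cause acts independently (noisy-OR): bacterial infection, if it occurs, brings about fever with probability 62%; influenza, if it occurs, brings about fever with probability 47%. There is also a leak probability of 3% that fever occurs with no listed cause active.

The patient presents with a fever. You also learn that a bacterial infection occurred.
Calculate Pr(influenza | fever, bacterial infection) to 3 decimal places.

Pr(influenza | fever, bacterial infection) ≈ 0.490

Under noisy-OR, P(fever | causes) = 1 − (1−0.03)·∏(1−qᵢ) over the active causes.
Weight on influenza=true, given the evidence: 0.804642×0.43 = 0.345996
The normalizing constant is 0.6314×0.57 + 0.804642×0.43 = 0.705894
P(influenza | fever, bacterial infection) = 0.345996/0.705894 ≈ 0.490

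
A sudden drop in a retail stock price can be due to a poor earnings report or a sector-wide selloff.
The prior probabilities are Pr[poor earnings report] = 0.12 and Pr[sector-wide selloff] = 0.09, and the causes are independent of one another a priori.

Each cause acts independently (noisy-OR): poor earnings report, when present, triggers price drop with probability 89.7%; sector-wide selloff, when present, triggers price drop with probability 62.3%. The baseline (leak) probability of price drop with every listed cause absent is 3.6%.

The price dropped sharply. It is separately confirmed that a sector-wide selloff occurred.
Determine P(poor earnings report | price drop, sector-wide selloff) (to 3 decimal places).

P(poor earnings report | price drop, sector-wide selloff) ≈ 0.171

Under noisy-OR, P(price drop | causes) = 1 − (1−0.036)·∏(1−qᵢ) over the active causes.
For the numerator, keep only poor earnings report=true terms: 0.962567×0.12 = 0.115508
Normalizer over all consistent configurations: 0.636572×0.88 + 0.962567×0.12 = 0.675691
P(poor earnings report | price drop, sector-wide selloff) = 0.115508/0.675691 ≈ 0.171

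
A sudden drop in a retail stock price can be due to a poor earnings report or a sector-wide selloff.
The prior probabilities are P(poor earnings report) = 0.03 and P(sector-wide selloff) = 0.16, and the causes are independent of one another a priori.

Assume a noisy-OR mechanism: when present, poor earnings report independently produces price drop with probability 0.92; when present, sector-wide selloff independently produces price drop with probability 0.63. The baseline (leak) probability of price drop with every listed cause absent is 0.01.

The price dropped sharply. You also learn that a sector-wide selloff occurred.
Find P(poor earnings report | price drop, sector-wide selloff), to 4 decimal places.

P(poor earnings report | price drop, sector-wide selloff) ≈ 0.0452

Under noisy-OR, P(price drop | causes) = 1 − (1−0.01)·∏(1−qᵢ) over the active causes.
P(price drop | sector-wide selloff) = 0.6337·0.97 + 0.970696·0.03 = 0.614689 + 0.029121 = 0.643810
The poor earnings report-present share is 0.970696·0.03 = 0.029121.
Hence the posterior is 0.029121/0.643810 ≈ 0.0452.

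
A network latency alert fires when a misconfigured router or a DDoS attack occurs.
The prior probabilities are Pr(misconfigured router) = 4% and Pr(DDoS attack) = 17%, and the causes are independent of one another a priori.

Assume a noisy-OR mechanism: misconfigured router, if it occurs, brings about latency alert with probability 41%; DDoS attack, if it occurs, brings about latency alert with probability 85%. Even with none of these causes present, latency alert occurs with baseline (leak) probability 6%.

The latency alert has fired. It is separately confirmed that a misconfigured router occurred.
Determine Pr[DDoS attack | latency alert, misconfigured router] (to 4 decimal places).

Under noisy-OR, P(latency alert | causes) = 1 − (1−0.06)·∏(1−qᵢ) over the active causes.
Numerator (weight on configurations with DDoS attack): 0.91681·0.17 = 0.155858
Normalizer over all consistent configurations: 0.4454·0.83 + 0.91681·0.17 = 0.525540
Posterior = 0.155858 / 0.525540 ≈ 0.2966

Pr[DDoS attack | latency alert, misconfigured router] ≈ 0.2966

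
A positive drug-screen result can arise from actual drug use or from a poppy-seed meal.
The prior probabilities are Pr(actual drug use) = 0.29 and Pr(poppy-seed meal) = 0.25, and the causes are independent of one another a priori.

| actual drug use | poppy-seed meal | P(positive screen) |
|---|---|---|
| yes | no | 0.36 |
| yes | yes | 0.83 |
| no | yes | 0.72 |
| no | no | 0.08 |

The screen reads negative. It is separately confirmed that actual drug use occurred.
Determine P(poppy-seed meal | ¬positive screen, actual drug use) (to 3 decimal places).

For the numerator, keep only poppy-seed meal=true terms: 0.17*0.25 = 0.042500
The normalizing constant is 0.64*0.75 + 0.17*0.25 = 0.522500
Posterior = 0.042500 / 0.522500 ≈ 0.081

P(poppy-seed meal | ¬positive screen, actual drug use) ≈ 0.081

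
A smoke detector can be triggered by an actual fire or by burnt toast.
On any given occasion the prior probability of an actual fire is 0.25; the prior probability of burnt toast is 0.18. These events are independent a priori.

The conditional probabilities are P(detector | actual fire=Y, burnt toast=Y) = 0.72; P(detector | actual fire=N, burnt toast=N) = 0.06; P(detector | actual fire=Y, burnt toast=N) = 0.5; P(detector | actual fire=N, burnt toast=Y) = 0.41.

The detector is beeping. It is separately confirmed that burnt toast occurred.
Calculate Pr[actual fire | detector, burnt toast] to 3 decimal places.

Pr[actual fire | detector, burnt toast] ≈ 0.369

By total probability over both values of actual fire:
  P(detector | burnt toast) = 0.41×0.75 + 0.72×0.25
        = 0.307500 + 0.180000 = 0.487500
Keeping only the actual fire-present terms gives 0.180000, so
  P(actual fire | detector, burnt toast) = 0.180000 / 0.487500 ≈ 0.369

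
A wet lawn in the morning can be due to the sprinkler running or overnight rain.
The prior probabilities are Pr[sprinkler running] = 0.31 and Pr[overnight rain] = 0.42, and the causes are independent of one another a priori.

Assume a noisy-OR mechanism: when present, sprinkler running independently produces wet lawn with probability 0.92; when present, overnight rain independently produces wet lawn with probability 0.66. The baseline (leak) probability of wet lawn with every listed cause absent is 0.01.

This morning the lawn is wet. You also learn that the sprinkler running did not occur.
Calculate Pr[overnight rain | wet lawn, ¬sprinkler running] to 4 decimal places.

Pr[overnight rain | wet lawn, ¬sprinkler running] ≈ 0.9796

Under noisy-OR, P(wet lawn | causes) = 1 − (1−0.01)·∏(1−qᵢ) over the active causes.
For the numerator, keep only overnight rain=true terms: 0.6634*0.42 = 0.278628
Normalizer over all consistent configurations: 0.01*0.58 + 0.6634*0.42 = 0.284428
P(overnight rain | wet lawn, ¬sprinkler running) = 0.278628/0.284428 ≈ 0.9796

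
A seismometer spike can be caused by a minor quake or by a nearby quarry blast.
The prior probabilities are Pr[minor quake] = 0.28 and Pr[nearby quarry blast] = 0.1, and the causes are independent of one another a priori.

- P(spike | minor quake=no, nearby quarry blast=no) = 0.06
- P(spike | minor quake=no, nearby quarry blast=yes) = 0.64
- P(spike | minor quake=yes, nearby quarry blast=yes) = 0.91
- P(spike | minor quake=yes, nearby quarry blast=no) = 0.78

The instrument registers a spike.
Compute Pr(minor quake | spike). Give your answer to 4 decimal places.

Enumerate the 4 (minor quake, nearby quarry blast) configurations and weight by the priors:
  P(spike) = 0.06·0.72·0.9 + 0.64·0.72·0.1 + 0.78·0.28·0.9 + 0.91·0.28·0.1
        = 0.038880 + 0.046080 + 0.196560 + 0.025480 = 0.307000
Keeping only the minor quake-present terms gives 0.222040, so
  P(minor quake | spike) = 0.222040 / 0.307000 ≈ 0.7233

Pr(minor quake | spike) ≈ 0.7233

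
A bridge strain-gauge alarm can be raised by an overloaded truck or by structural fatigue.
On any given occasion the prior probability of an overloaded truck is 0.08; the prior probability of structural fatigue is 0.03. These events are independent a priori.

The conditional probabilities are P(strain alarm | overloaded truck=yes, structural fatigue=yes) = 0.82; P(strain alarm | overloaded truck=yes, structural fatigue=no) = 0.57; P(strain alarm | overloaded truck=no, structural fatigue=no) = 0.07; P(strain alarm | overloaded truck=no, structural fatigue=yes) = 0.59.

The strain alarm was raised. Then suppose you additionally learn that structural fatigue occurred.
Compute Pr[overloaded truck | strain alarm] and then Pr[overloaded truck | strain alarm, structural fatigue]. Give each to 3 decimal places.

Weight on overloaded truck=true, given the evidence: 0.044232 + 0.001968 = 0.046200
Normalizer over all consistent configurations: 0.07*0.92*0.97 + 0.59*0.92*0.03 + 0.57*0.08*0.97 + 0.82*0.08*0.03 = 0.124952
P(overloaded truck | strain alarm) = 0.046200/0.124952 ≈ 0.370

Now condition on the additional information:
For the numerator, keep only overloaded truck=true terms: 0.82×0.08 = 0.065600
Denominator P(strain alarm | structural fatigue): 0.59×0.92 + 0.82×0.08 = 0.608400
P(overloaded truck | strain alarm, structural fatigue) = 0.065600/0.608400 ≈ 0.108
The drop from 0.370 to 0.108 is the explaining-away (discounting) effect.

Pr[overloaded truck | strain alarm] ≈ 0.370; Pr[overloaded truck | strain alarm, structural fatigue] ≈ 0.108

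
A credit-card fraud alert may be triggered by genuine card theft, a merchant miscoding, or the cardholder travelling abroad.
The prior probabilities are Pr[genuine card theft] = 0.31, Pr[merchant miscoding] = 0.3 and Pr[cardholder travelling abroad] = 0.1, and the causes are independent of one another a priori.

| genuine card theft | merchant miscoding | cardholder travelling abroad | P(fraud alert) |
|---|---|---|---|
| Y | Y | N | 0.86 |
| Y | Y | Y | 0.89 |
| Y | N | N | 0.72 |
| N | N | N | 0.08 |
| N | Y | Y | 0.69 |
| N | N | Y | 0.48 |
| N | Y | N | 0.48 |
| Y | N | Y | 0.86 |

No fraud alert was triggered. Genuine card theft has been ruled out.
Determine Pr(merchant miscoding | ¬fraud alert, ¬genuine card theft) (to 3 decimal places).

Weight on merchant miscoding=true, given the evidence: 0.140400 + 0.009300 = 0.149700
Denominator P(¬fraud alert | ¬genuine card theft): 0.92×0.7×0.9 + 0.52×0.7×0.1 + 0.52×0.3×0.9 + 0.31×0.3×0.1 = 0.765700
Posterior = 0.149700 / 0.765700 ≈ 0.196

Pr(merchant miscoding | ¬fraud alert, ¬genuine card theft) ≈ 0.196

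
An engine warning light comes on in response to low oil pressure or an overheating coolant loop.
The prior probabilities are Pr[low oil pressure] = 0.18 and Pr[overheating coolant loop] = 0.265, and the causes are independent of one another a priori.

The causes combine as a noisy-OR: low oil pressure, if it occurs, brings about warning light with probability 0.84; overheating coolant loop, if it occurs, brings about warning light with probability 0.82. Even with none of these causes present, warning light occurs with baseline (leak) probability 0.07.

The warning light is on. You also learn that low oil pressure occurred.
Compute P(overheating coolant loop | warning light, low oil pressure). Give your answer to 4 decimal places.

Under noisy-OR, P(warning light | causes) = 1 − (1−0.07)·∏(1−qᵢ) over the active causes.
Numerator (weight on configurations with overheating coolant loop): 0.973216*0.265 = 0.257902
Denominator P(warning light | low oil pressure): 0.8512*0.735 + 0.973216*0.265 = 0.883534
P(overheating coolant loop | warning light, low oil pressure) = 0.257902/0.883534 ≈ 0.2919

P(overheating coolant loop | warning light, low oil pressure) ≈ 0.2919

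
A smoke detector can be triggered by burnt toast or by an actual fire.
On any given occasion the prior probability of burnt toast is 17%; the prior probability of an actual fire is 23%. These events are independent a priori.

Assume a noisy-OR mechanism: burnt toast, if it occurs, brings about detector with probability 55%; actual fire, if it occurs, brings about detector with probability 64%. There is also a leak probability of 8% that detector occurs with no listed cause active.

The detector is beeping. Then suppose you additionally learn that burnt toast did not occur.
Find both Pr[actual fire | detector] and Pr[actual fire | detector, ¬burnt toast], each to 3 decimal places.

Under noisy-OR, P(detector | causes) = 1 − (1−0.08)·∏(1−qᵢ) over the active causes.
P(detector) = 0.08*0.83*0.77 + 0.6688*0.83*0.23 + 0.586*0.17*0.77 + 0.85096*0.17*0.23 = 0.051128 + 0.127674 + 0.076707 + 0.033273 = 0.288782
The actual fire-present share is 0.127674 + 0.033273 = 0.160947.
Hence the posterior is 0.160947/0.288782 ≈ 0.557.

Now also conditioning on burnt toast≠true:
Numerator (weight on configurations with actual fire): 0.6688·0.23 = 0.153824
The normalizing constant is 0.08·0.77 + 0.6688·0.23 = 0.215424
P(actual fire | detector, ¬burnt toast) = 0.153824/0.215424 ≈ 0.714

Pr[actual fire | detector] ≈ 0.557; Pr[actual fire | detector, ¬burnt toast] ≈ 0.714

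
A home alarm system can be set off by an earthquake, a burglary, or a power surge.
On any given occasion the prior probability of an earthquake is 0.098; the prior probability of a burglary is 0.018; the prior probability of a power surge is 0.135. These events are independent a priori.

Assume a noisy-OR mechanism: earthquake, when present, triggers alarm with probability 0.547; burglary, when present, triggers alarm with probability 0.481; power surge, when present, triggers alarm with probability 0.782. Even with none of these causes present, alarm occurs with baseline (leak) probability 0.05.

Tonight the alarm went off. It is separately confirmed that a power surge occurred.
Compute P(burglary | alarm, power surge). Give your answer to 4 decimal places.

P(burglary | alarm, power surge) ≈ 0.0201

Under noisy-OR, P(alarm | causes) = 1 − (1−0.05)·∏(1−qᵢ) over the active causes.
Weight on burglary=true, given the evidence: 0.014491 + 0.001678 = 0.016169
The normalizing constant is 0.7929×0.902×0.982 + 0.892515×0.902×0.018 + 0.906184×0.098×0.982 + 0.951309×0.098×0.018 = 0.805699
P(burglary | alarm, power surge) = 0.016169/0.805699 ≈ 0.0201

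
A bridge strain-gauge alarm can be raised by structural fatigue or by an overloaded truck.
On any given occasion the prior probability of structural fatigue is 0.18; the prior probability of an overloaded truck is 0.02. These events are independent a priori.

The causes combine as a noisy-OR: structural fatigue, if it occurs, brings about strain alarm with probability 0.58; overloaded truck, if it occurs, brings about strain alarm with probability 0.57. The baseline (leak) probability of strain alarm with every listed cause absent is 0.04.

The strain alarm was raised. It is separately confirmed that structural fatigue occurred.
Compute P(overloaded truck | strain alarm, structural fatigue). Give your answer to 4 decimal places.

Under noisy-OR, P(strain alarm | causes) = 1 − (1−0.04)·∏(1−qᵢ) over the active causes.
Numerator (weight on configurations with overloaded truck): 0.826624*0.02 = 0.016532
Normalizer over all consistent configurations: 0.5968*0.98 + 0.826624*0.02 = 0.601396
P(overloaded truck | strain alarm, structural fatigue) = 0.016532/0.601396 ≈ 0.0275

P(overloaded truck | strain alarm, structural fatigue) ≈ 0.0275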